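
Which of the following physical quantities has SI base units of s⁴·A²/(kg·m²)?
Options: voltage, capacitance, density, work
Checking the SI base units of each option:
  voltage (V = IR): kg·m²/(s³·A)  ✗
  capacitance (C = Q/V): s⁴·A²/(kg·m²)  ✓ matches
  density (ρ = m/V): kg/m³  ✗
  work (W = Fd): kg·m²/s²  ✗

Only capacitance has units s⁴·A²/(kg·m²).

Answer: capacitance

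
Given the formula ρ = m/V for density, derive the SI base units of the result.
Units of each symbol in ρ = m/V:
  m (mass): kg
  V (volume): m³  → in the denominator, contributes 1/m³

Multiplying the contributions: [kg] · [1/m³]
Adding exponents of each base unit: kg: 1, m: -3
SI base units of density: kg/m³

Answer: kg/m³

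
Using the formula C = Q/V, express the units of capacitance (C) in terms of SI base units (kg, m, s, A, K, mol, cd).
Units of each symbol in C = Q/V:
  Q (charge, in coulombs): s·A
  V (voltage, in volts): kg·m²/(s³·A)  → in the denominator, contributes s³·A/(kg·m²)

Multiplying the contributions: [s·A] · [s³·A/(kg·m²)]
Adding exponents of each base unit: kg: -1, m: -2, s: 4, A: 2
SI base units of capacitance: s⁴·A²/(kg·m²)

Answer: s⁴·A²/(kg·m²)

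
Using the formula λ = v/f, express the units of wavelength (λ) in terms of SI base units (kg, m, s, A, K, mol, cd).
Units of each symbol in λ = v/f:
  v (wave speed): m/s
  f (frequency): 1/s  → in the denominator, contributes s

Multiplying the contributions: [m/s] · [s]
Adding exponents of each base unit: m: 1
SI base units of wavelength: m

Answer: m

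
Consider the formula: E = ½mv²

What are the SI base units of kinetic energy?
Units of each symbol in E = ½mv²:
  m (mass): kg
  v (speed): m/s  → to the power 2, contributes m²/s²
  The factor ½ is dimensionless.

Multiplying the contributions: [kg] · [m²/s²]
Adding exponents of each base unit: kg: 1, m: 2, s: -2
SI base units of kinetic energy: kg·m²/s²

Answer: kg·m²/s²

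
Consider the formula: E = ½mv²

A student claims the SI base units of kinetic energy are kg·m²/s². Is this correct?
Units of each symbol in E = ½mv²:
  m (mass): kg
  v (speed): m/s  → to the power 2, contributes m²/s²
  The factor ½ is dimensionless.

Multiplying the contributions: [kg] · [m²/s²]
Adding exponents of each base unit: kg: 1, m: 2, s: -2
SI base units of kinetic energy: kg·m²/s²

The claimed units kg·m²/s² match the derived units, so the claim is correct.

Answer: Yes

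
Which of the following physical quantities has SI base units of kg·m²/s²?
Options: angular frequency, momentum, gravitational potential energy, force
Checking the SI base units of each option:
  angular frequency (ω = 2πf): 1/s  ✗
  momentum (p = mv): kg·m/s  ✗
  gravitational potential energy (U = -GMm/r): kg·m²/s²  ✓ matches
  force (F = ma): kg·m/s²  ✗

Only gravitational potential energy has units kg·m²/s².

Answer: gravitational potential energy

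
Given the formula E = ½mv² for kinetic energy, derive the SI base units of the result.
Units of each symbol in E = ½mv²:
  m (mass): kg
  v (speed): m/s  → to the power 2, contributes m²/s²
  The factor ½ is dimensionless.

Multiplying the contributions: [kg] · [m²/s²]
Adding exponents of each base unit: kg: 1, m: 2, s: -2
SI base units of kinetic energy: kg·m²/s²

Answer: kg·m²/s²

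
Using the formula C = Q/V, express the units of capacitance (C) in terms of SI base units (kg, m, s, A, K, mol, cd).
Units of each symbol in C = Q/V:
  Q (charge, in coulombs): s·A
  V (voltage, in volts): kg·m²/(s³·A)  → in the denominator, contributes s³·A/(kg·m²)

Multiplying the contributions: [s·A] · [s³·A/(kg·m²)]
Adding exponents of each base unit: kg: -1, m: -2, s: 4, A: 2
SI base units of capacitance: s⁴·A²/(kg·m²)

Answer: s⁴·A²/(kg·m²)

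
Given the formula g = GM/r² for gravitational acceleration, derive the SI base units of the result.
Units of each symbol in g = GM/r²:
  G (gravitational constant): m³/(kg·s²)
  M (mass): kg
  r (distance): m  → to the power 2 in the denominator, contributes 1/m²

Multiplying the contributions: [m³/(kg·s²)] · [kg] · [1/m²]
Adding exponents of each base unit: m: 1, s: -2
SI base units of gravitational acceleration: m/s²

Answer: m/s²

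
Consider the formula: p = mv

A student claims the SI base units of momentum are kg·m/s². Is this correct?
Units of each symbol in p = mv:
  m (mass): kg
  v (velocity): m/s

Multiplying the contributions: [kg] · [m/s]
Adding exponents of each base unit: kg: 1, m: 1, s: -1
SI base units of momentum: kg·m/s

The claimed units kg·m/s² (exponents kg: 1, m: 1, s: -2) do not match the derived units kg·m/s (exponents kg: 1, m: 1, s: -1), so the claim is incorrect.

Answer: No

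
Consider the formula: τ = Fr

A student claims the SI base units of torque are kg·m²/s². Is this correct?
Units of each symbol in τ = Fr:
  F (force): kg·m/s²
  r (lever arm): m

Multiplying the contributions: [kg·m/s²] · [m]
Adding exponents of each base unit: kg: 1, m: 2, s: -2
SI base units of torque: kg·m²/s²

The claimed units kg·m²/s² match the derived units, so the claim is correct.

Answer: Yes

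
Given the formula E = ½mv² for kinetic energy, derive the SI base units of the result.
Units of each symbol in E = ½mv²:
  m (mass): kg
  v (speed): m/s  → to the power 2, contributes m²/s²
  The factor ½ is dimensionless.

Multiplying the contributions: [kg] · [m²/s²]
Adding exponents of each base unit: kg: 1, m: 2, s: -2
SI base units of kinetic energy: kg·m²/s²

Answer: kg·m²/s²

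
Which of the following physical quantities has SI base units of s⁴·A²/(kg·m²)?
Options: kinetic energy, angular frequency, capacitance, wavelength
Checking the SI base units of each option:
  kinetic energy (E = ½mv²): kg·m²/s²  ✗
  angular frequency (ω = 2πf): 1/s  ✗
  capacitance (C = Q/V): s⁴·A²/(kg·m²)  ✓ matches
  wavelength (λ = v/f): m  ✗

Only capacitance has units s⁴·A²/(kg·m²).

Answer: capacitance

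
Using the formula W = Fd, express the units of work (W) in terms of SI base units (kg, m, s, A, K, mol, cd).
Units of each symbol in W = Fd:
  F (force): kg·m/s²
  d (displacement): m

Multiplying the contributions: [kg·m/s²] · [m]
Adding exponents of each base unit: kg: 1, m: 2, s: -2
SI base units of work: kg·m²/s²

Answer: kg·m²/s²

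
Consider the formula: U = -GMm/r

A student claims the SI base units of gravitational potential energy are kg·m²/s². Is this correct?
Units of each symbol in U = -GMm/r:
  G (gravitational constant): m³/(kg·s²)
  M (mass): kg
  m (mass): kg
  r (distance): m  → in the denominator, contributes 1/m
  The minus sign does not affect the units.

Multiplying the contributions: [m³/(kg·s²)] · [kg] · [kg] · [1/m]
Adding exponents of each base unit: kg: 1, m: 2, s: -2
SI base units of gravitational potential energy: kg·m²/s²

The claimed units kg·m²/s² match the derived units, so the claim is correct.

Answer: Yes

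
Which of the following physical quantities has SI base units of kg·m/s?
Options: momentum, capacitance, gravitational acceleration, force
Checking the SI base units of each option:
  momentum (p = mv): kg·m/s  ✓ matches
  capacitance (C = Q/V): s⁴·A²/(kg·m²)  ✗
  gravitational acceleration (g = GM/r²): m/s²  ✗
  force (F = ma): kg·m/s²  ✗

Only momentum has units kg·m/s.

Answer: momentum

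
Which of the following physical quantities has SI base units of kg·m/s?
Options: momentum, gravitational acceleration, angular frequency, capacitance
Checking the SI base units of each option:
  momentum (p = mv): kg·m/s  ✓ matches
  gravitational acceleration (g = GM/r²): m/s²  ✗
  angular frequency (ω = 2πf): 1/s  ✗
  capacitance (C = Q/V): s⁴·A²/(kg·m²)  ✗

Only momentum has units kg·m/s.

Answer: momentum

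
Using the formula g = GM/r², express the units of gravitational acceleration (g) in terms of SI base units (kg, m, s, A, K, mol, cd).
Units of each symbol in g = GM/r²:
  G (gravitational constant): m³/(kg·s²)
  M (mass): kg
  r (distance): m  → to the power 2 in the denominator, contributes 1/m²

Multiplying the contributions: [m³/(kg·s²)] · [kg] · [1/m²]
Adding exponents of each base unit: m: 1, s: -2
SI base units of gravitational acceleration: m/s²

Answer: m/s²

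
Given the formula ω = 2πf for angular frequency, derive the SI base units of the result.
Units of each symbol in ω = 2πf:
  f (frequency): 1/s
  The factor 2π is dimensionless.

Multiplying the contributions: [1/s]
Adding exponents of each base unit: s: -1
SI base units of angular frequency: 1/s

Answer: 1/s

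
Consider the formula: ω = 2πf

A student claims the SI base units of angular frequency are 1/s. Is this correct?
Units of each symbol in ω = 2πf:
  f (frequency): 1/s
  The factor 2π is dimensionless.

Multiplying the contributions: [1/s]
Adding exponents of each base unit: s: -1
SI base units of angular frequency: 1/s

The claimed units 1/s match the derived units, so the claim is correct.

Answer: Yes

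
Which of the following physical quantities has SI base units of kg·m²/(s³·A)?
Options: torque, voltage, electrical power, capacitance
Checking the SI base units of each option:
  torque (τ = Fr): kg·m²/s²  ✗
  voltage (V = IR): kg·m²/(s³·A)  ✓ matches
  electrical power (P = IV): kg·m²/s³  ✗
  capacitance (C = Q/V): s⁴·A²/(kg·m²)  ✗

Only voltage has units kg·m²/(s³·A).

Answer: voltage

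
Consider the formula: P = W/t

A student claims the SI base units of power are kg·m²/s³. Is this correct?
Units of each symbol in P = W/t:
  W (work): kg·m²/s²
  t (time): s  → in the denominator, contributes 1/s

Multiplying the contributions: [kg·m²/s²] · [1/s]
Adding exponents of each base unit: kg: 1, m: 2, s: -3
SI base units of power: kg·m²/s³

The claimed units kg·m²/s³ match the derived units, so the claim is correct.

Answer: Yes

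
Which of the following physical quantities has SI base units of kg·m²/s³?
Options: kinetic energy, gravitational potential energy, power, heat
Checking the SI base units of each option:
  kinetic energy (E = ½mv²): kg·m²/s²  ✗
  gravitational potential energy (U = -GMm/r): kg·m²/s²  ✗
  power (P = W/t): kg·m²/s³  ✓ matches
  heat (Q = mcΔT): kg·m²/s²  ✗

Only power has units kg·m²/s³.

Answer: power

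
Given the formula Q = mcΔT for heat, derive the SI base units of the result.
Units of each symbol in Q = mcΔT:
  m (mass): kg
  c (specific heat capacity, in J/(kg·K)): m²/(s²·K)
  ΔT (temperature change): K

Multiplying the contributions: [kg] · [m²/(s²·K)] · [K]
Adding exponents of each base unit: kg: 1, m: 2, s: -2
SI base units of heat: kg·m²/s²

Answer: kg·m²/s²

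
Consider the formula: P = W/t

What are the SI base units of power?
Units of each symbol in P = W/t:
  W (work): kg·m²/s²
  t (time): s  → in the denominator, contributes 1/s

Multiplying the contributions: [kg·m²/s²] · [1/s]
Adding exponents of each base unit: kg: 1, m: 2, s: -3
SI base units of power: kg·m²/s³

Answer: kg·m²/s³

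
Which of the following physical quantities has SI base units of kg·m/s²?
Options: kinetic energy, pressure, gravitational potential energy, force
Checking the SI base units of each option:
  kinetic energy (E = ½mv²): kg·m²/s²  ✗
  pressure (P = F/A): kg/(m·s²)  ✗
  gravitational potential energy (U = -GMm/r): kg·m²/s²  ✗
  force (F = ma): kg·m/s²  ✓ matches

Only force has units kg·m/s².

Answer: force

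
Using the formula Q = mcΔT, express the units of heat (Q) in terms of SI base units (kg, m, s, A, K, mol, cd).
Units of each symbol in Q = mcΔT:
  m (mass): kg
  c (specific heat capacity, in J/(kg·K)): m²/(s²·K)
  ΔT (temperature change): K

Multiplying the contributions: [kg] · [m²/(s²·K)] · [K]
Adding exponents of each base unit: kg: 1, m: 2, s: -2
SI base units of heat: kg·m²/s²

Answer: kg·m²/s²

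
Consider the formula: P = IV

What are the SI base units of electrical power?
Units of each symbol in P = IV:
  I (current): A
  V (voltage, in volts): kg·m²/(s³·A)

Multiplying the contributions: [A] · [kg·m²/(s³·A)]
Adding exponents of each base unit: kg: 1, m: 2, s: -3
SI base units of electrical power: kg·m²/s³

Answer: kg·m²/s³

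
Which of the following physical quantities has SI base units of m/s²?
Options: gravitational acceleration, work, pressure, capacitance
Checking the SI base units of each option:
  gravitational acceleration (g = GM/r²): m/s²  ✓ matches
  work (W = Fd): kg·m²/s²  ✗
  pressure (P = F/A): kg/(m·s²)  ✗
  capacitance (C = Q/V): s⁴·A²/(kg·m²)  ✗

Only gravitational acceleration has units m/s².

Answer: gravitational acceleration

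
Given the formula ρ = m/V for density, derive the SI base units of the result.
Units of each symbol in ρ = m/V:
  m (mass): kg
  V (volume): m³  → in the denominator, contributes 1/m³

Multiplying the contributions: [kg] · [1/m³]
Adding exponents of each base unit: kg: 1, m: -3
SI base units of density: kg/m³

Answer: kg/m³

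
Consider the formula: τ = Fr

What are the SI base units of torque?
Units of each symbol in τ = Fr:
  F (force): kg·m/s²
  r (lever arm): m

Multiplying the contributions: [kg·m/s²] · [m]
Adding exponents of each base unit: kg: 1, m: 2, s: -2
SI base units of torque: kg·m²/s²

Answer: kg·m²/s²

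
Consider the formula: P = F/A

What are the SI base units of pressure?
Units of each symbol in P = F/A:
  F (force): kg·m/s²
  A (area): m²  → in the denominator, contributes 1/m²

Multiplying the contributions: [kg·m/s²] · [1/m²]
Adding exponents of each base unit: kg: 1, m: -1, s: -2
SI base units of pressure: kg/(m·s²)

Answer: kg/(m·s²)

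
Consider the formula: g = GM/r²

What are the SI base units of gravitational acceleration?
Units of each symbol in g = GM/r²:
  G (gravitational constant): m³/(kg·s²)
  M (mass): kg
  r (distance): m  → to the power 2 in the denominator, contributes 1/m²

Multiplying the contributions: [m³/(kg·s²)] · [kg] · [1/m²]
Adding exponents of each base unit: m: 1, s: -2
SI base units of gravitational acceleration: m/s²

Answer: m/s²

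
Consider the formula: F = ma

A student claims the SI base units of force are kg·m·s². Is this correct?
Units of each symbol in F = ma:
  m (mass): kg
  a (acceleration): m/s²

Multiplying the contributions: [kg] · [m/s²]
Adding exponents of each base unit: kg: 1, m: 1, s: -2
SI base units of force: kg·m/s²

The claimed units kg·m·s² (exponents kg: 1, m: 1, s: 2) do not match the derived units kg·m/s² (exponents kg: 1, m: 1, s: -2), so the claim is incorrect.

Answer: No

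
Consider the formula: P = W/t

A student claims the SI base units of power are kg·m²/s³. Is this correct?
Units of each symbol in P = W/t:
  W (work): kg·m²/s²
  t (time): s  → in the denominator, contributes 1/s

Multiplying the contributions: [kg·m²/s²] · [1/s]
Adding exponents of each base unit: kg: 1, m: 2, s: -3
SI base units of power: kg·m²/s³

The claimed units kg·m²/s³ match the derived units, so the claim is correct.

Answer: Yes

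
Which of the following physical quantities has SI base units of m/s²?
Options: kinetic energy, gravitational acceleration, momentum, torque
Checking the SI base units of each option:
  kinetic energy (E = ½mv²): kg·m²/s²  ✗
  gravitational acceleration (g = GM/r²): m/s²  ✓ matches
  momentum (p = mv): kg·m/s  ✗
  torque (τ = Fr): kg·m²/s²  ✗

Only gravitational acceleration has units m/s².

Answer: gravitational acceleration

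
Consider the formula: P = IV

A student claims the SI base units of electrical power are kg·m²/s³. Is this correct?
Units of each symbol in P = IV:
  I (current): A
  V (voltage, in volts): kg·m²/(s³·A)

Multiplying the contributions: [A] · [kg·m²/(s³·A)]
Adding exponents of each base unit: kg: 1, m: 2, s: -3
SI base units of electrical power: kg·m²/s³

The claimed units kg·m²/s³ match the derived units, so the claim is correct.

Answer: Yes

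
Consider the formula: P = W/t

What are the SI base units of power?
Units of each symbol in P = W/t:
  W (work): kg·m²/s²
  t (time): s  → in the denominator, contributes 1/s

Multiplying the contributions: [kg·m²/s²] · [1/s]
Adding exponents of each base unit: kg: 1, m: 2, s: -3
SI base units of power: kg·m²/s³

Answer: kg·m²/s³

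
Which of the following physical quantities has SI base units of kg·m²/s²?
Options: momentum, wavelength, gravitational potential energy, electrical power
Checking the SI base units of each option:
  momentum (p = mv): kg·m/s  ✗
  wavelength (λ = v/f): m  ✗
  gravitational potential energy (U = -GMm/r): kg·m²/s²  ✓ matches
  electrical power (P = IV): kg·m²/s³  ✗

Only gravitational potential energy has units kg·m²/s².

Answer: gravitational potential energy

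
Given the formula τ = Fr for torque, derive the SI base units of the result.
Units of each symbol in τ = Fr:
  F (force): kg·m/s²
  r (lever arm): m

Multiplying the contributions: [kg·m/s²] · [m]
Adding exponents of each base unit: kg: 1, m: 2, s: -2
SI base units of torque: kg·m²/s²

Answer: kg·m²/s²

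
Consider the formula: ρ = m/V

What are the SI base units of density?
Units of each symbol in ρ = m/V:
  m (mass): kg
  V (volume): m³  → in the denominator, contributes 1/m³

Multiplying the contributions: [kg] · [1/m³]
Adding exponents of each base unit: kg: 1, m: -3
SI base units of density: kg/m³

Answer: kg/m³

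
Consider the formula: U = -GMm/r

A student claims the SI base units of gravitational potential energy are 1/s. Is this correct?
Units of each symbol in U = -GMm/r:
  G (gravitational constant): m³/(kg·s²)
  M (mass): kg
  m (mass): kg
  r (distance): m  → in the denominator, contributes 1/m
  The minus sign does not affect the units.

Multiplying the contributions: [m³/(kg·s²)] · [kg] · [kg] · [1/m]
Adding exponents of each base unit: kg: 1, m: 2, s: -2
SI base units of gravitational potential energy: kg·m²/s²

The claimed units 1/s (exponents s: -1) do not match the derived units kg·m²/s² (exponents kg: 1, m: 2, s: -2), so the claim is incorrect.

Answer: No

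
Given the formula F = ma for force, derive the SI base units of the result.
Units of each symbol in F = ma:
  m (mass): kg
  a (acceleration): m/s²

Multiplying the contributions: [kg] · [m/s²]
Adding exponents of each base unit: kg: 1, m: 1, s: -2
SI base units of force: kg·m/s²

Answer: kg·m/s²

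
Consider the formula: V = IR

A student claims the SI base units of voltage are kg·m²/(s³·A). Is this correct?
Units of each symbol in V = IR:
  I (current): A
  R (resistance, in ohms): kg·m²/(s³·A²)

Multiplying the contributions: [A] · [kg·m²/(s³·A²)]
Adding exponents of each base unit: kg: 1, m: 2, s: -3, A: -1
SI base units of voltage: kg·m²/(s³·A)

The claimed units kg·m²/(s³·A) match the derived units, so the claim is correct.

Answer: Yes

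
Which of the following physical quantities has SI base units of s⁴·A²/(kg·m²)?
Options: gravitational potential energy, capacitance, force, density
Checking the SI base units of each option:
  gravitational potential energy (U = -GMm/r): kg·m²/s²  ✗
  capacitance (C = Q/V): s⁴·A²/(kg·m²)  ✓ matches
  force (F = ma): kg·m/s²  ✗
  density (ρ = m/V): kg/m³  ✗

Only capacitance has units s⁴·A²/(kg·m²).

Answer: capacitance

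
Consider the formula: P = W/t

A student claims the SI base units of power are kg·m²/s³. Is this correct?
Units of each symbol in P = W/t:
  W (work): kg·m²/s²
  t (time): s  → in the denominator, contributes 1/s

Multiplying the contributions: [kg·m²/s²] · [1/s]
Adding exponents of each base unit: kg: 1, m: 2, s: -3
SI base units of power: kg·m²/s³

The claimed units kg·m²/s³ match the derived units, so the claim is correct.

Answer: Yes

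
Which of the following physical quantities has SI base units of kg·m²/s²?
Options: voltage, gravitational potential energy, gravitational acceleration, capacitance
Checking the SI base units of each option:
  voltage (V = IR): kg·m²/(s³·A)  ✗
  gravitational potential energy (U = -GMm/r): kg·m²/s²  ✓ matches
  gravitational acceleration (g = GM/r²): m/s²  ✗
  capacitance (C = Q/V): s⁴·A²/(kg·m²)  ✗

Only gravitational potential energy has units kg·m²/s².

Answer: gravitational potential energy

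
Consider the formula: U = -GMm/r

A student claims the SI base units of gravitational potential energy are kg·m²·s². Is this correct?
Units of each symbol in U = -GMm/r:
  G (gravitational constant): m³/(kg·s²)
  M (mass): kg
  m (mass): kg
  r (distance): m  → in the denominator, contributes 1/m
  The minus sign does not affect the units.

Multiplying the contributions: [m³/(kg·s²)] · [kg] · [kg] · [1/m]
Adding exponents of each base unit: kg: 1, m: 2, s: -2
SI base units of gravitational potential energy: kg·m²/s²

The claimed units kg·m²·s² (exponents kg: 1, m: 2, s: 2) do not match the derived units kg·m²/s² (exponents kg: 1, m: 2, s: -2), so the claim is incorrect.

Answer: No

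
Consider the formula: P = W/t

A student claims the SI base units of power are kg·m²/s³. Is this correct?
Units of each symbol in P = W/t:
  W (work): kg·m²/s²
  t (time): s  → in the denominator, contributes 1/s

Multiplying the contributions: [kg·m²/s²] · [1/s]
Adding exponents of each base unit: kg: 1, m: 2, s: -3
SI base units of power: kg·m²/s³

The claimed units kg·m²/s³ match the derived units, so the claim is correct.

Answer: Yes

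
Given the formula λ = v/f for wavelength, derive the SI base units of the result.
Units of each symbol in λ = v/f:
  v (wave speed): m/s
  f (frequency): 1/s  → in the denominator, contributes s

Multiplying the contributions: [m/s] · [s]
Adding exponents of each base unit: m: 1
SI base units of wavelength: m

Answer: m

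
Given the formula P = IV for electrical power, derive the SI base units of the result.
Units of each symbol in P = IV:
  I (current): A
  V (voltage, in volts): kg·m²/(s³·A)

Multiplying the contributions: [A] · [kg·m²/(s³·A)]
Adding exponents of each base unit: kg: 1, m: 2, s: -3
SI base units of electrical power: kg·m²/s³

Answer: kg·m²/s³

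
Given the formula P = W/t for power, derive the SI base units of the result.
Units of each symbol in P = W/t:
  W (work): kg·m²/s²
  t (time): s  → in the denominator, contributes 1/s

Multiplying the contributions: [kg·m²/s²] · [1/s]
Adding exponents of each base unit: kg: 1, m: 2, s: -3
SI base units of power: kg·m²/s³

Answer: kg·m²/s³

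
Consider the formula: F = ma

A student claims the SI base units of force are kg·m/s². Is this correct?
Units of each symbol in F = ma:
  m (mass): kg
  a (acceleration): m/s²

Multiplying the contributions: [kg] · [m/s²]
Adding exponents of each base unit: kg: 1, m: 1, s: -2
SI base units of force: kg·m/s²

The claimed units kg·m/s² match the derived units, so the claim is correct.

Answer: Yes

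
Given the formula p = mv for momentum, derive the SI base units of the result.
Units of each symbol in p = mv:
  m (mass): kg
  v (velocity): m/s

Multiplying the contributions: [kg] · [m/s]
Adding exponents of each base unit: kg: 1, m: 1, s: -1
SI base units of momentum: kg·m/s

Answer: kg·m/s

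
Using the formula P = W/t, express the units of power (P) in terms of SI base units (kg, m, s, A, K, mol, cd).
Units of each symbol in P = W/t:
  W (work): kg·m²/s²
  t (time): s  → in the denominator, contributes 1/s

Multiplying the contributions: [kg·m²/s²] · [1/s]
Adding exponents of each base unit: kg: 1, m: 2, s: -3
SI base units of power: kg·m²/s³

Answer: kg·m²/s³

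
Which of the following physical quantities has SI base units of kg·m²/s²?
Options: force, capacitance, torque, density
Checking the SI base units of each option:
  force (F = ma): kg·m/s²  ✗
  capacitance (C = Q/V): s⁴·A²/(kg·m²)  ✗
  torque (τ = Fr): kg·m²/s²  ✓ matches
  density (ρ = m/V): kg/m³  ✗

Only torque has units kg·m²/s².

Answer: torque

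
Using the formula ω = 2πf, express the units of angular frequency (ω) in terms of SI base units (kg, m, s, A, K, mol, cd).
Units of each symbol in ω = 2πf:
  f (frequency): 1/s
  The factor 2π is dimensionless.

Multiplying the contributions: [1/s]
Adding exponents of each base unit: s: -1
SI base units of angular frequency: 1/s

Answer: 1/s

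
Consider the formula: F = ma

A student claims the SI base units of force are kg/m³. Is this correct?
Units of each symbol in F = ma:
  m (mass): kg
  a (acceleration): m/s²

Multiplying the contributions: [kg] · [m/s²]
Adding exponents of each base unit: kg: 1, m: 1, s: -2
SI base units of force: kg·m/s²

The claimed units kg/m³ (exponents kg: 1, m: -3) do not match the derived units kg·m/s² (exponents kg: 1, m: 1, s: -2), so the claim is incorrect.

Answer: No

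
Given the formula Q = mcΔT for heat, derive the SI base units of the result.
Units of each symbol in Q = mcΔT:
  m (mass): kg
  c (specific heat capacity, in J/(kg·K)): m²/(s²·K)
  ΔT (temperature change): K

Multiplying the contributions: [kg] · [m²/(s²·K)] · [K]
Adding exponents of each base unit: kg: 1, m: 2, s: -2
SI base units of heat: kg·m²/s²

Answer: kg·m²/s²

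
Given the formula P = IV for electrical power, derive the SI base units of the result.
Units of each symbol in P = IV:
  I (current): A
  V (voltage, in volts): kg·m²/(s³·A)

Multiplying the contributions: [A] · [kg·m²/(s³·A)]
Adding exponents of each base unit: kg: 1, m: 2, s: -3
SI base units of electrical power: kg·m²/s³

Answer: kg·m²/s³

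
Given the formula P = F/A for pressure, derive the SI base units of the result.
Units of each symbol in P = F/A:
  F (force): kg·m/s²
  A (area): m²  → in the denominator, contributes 1/m²

Multiplying the contributions: [kg·m/s²] · [1/m²]
Adding exponents of each base unit: kg: 1, m: -1, s: -2
SI base units of pressure: kg/(m·s²)

Answer: kg/(m·s²)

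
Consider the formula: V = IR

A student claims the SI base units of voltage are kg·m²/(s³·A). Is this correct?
Units of each symbol in V = IR:
  I (current): A
  R (resistance, in ohms): kg·m²/(s³·A²)

Multiplying the contributions: [A] · [kg·m²/(s³·A²)]
Adding exponents of each base unit: kg: 1, m: 2, s: -3, A: -1
SI base units of voltage: kg·m²/(s³·A)

The claimed units kg·m²/(s³·A) match the derived units, so the claim is correct.

Answer: Yes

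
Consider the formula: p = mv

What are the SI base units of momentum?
Units of each symbol in p = mv:
  m (mass): kg
  v (velocity): m/s

Multiplying the contributions: [kg] · [m/s]
Adding exponents of each base unit: kg: 1, m: 1, s: -1
SI base units of momentum: kg·m/s

Answer: kg·m/s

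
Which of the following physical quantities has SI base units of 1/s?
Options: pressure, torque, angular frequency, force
Checking the SI base units of each option:
  pressure (P = F/A): kg/(m·s²)  ✗
  torque (τ = Fr): kg·m²/s²  ✗
  angular frequency (ω = 2πf): 1/s  ✓ matches
  force (F = ma): kg·m/s²  ✗

Only angular frequency has units 1/s.

Answer: angular frequency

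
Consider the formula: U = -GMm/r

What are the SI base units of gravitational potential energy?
Units of each symbol in U = -GMm/r:
  G (gravitational constant): m³/(kg·s²)
  M (mass): kg
  m (mass): kg
  r (distance): m  → in the denominator, contributes 1/m
  The minus sign does not affect the units.

Multiplying the contributions: [m³/(kg·s²)] · [kg] · [kg] · [1/m]
Adding exponents of each base unit: kg: 1, m: 2, s: -2
SI base units of gravitational potential energy: kg·m²/s²

Answer: kg·m²/s²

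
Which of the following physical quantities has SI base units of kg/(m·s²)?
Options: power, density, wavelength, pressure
Checking the SI base units of each option:
  power (P = W/t): kg·m²/s³  ✗
  density (ρ = m/V): kg/m³  ✗
  wavelength (λ = v/f): m  ✗
  pressure (P = F/A): kg/(m·s²)  ✓ matches

Only pressure has units kg/(m·s²).

Answer: pressure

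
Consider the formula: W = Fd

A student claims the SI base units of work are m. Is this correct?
Units of each symbol in W = Fd:
  F (force): kg·m/s²
  d (displacement): m

Multiplying the contributions: [kg·m/s²] · [m]
Adding exponents of each base unit: kg: 1, m: 2, s: -2
SI base units of work: kg·m²/s²

The claimed units m (exponents m: 1) do not match the derived units kg·m²/s² (exponents kg: 1, m: 2, s: -2), so the claim is incorrect.

Answer: No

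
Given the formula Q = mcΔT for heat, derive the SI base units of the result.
Units of each symbol in Q = mcΔT:
  m (mass): kg
  c (specific heat capacity, in J/(kg·K)): m²/(s²·K)
  ΔT (temperature change): K

Multiplying the contributions: [kg] · [m²/(s²·K)] · [K]
Adding exponents of each base unit: kg: 1, m: 2, s: -2
SI base units of heat: kg·m²/s²

Answer: kg·m²/s²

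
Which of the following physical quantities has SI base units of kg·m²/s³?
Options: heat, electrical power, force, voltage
Checking the SI base units of each option:
  heat (Q = mcΔT): kg·m²/s²  ✗
  electrical power (P = IV): kg·m²/s³  ✓ matches
  force (F = ma): kg·m/s²  ✗
  voltage (V = IR): kg·m²/(s³·A)  ✗

Only electrical power has units kg·m²/s³.

Answer: electrical power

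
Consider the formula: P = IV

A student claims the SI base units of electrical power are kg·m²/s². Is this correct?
Units of each symbol in P = IV:
  I (current): A
  V (voltage, in volts): kg·m²/(s³·A)

Multiplying the contributions: [A] · [kg·m²/(s³·A)]
Adding exponents of each base unit: kg: 1, m: 2, s: -3
SI base units of electrical power: kg·m²/s³

The claimed units kg·m²/s² (exponents kg: 1, m: 2, s: -2) do not match the derived units kg·m²/s³ (exponents kg: 1, m: 2, s: -3), so the claim is incorrect.

Answer: No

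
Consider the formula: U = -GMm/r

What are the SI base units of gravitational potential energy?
Units of each symbol in U = -GMm/r:
  G (gravitational constant): m³/(kg·s²)
  M (mass): kg
  m (mass): kg
  r (distance): m  → in the denominator, contributes 1/m
  The minus sign does not affect the units.

Multiplying the contributions: [m³/(kg·s²)] · [kg] · [kg] · [1/m]
Adding exponents of each base unit: kg: 1, m: 2, s: -2
SI base units of gravitational potential energy: kg·m²/s²

Answer: kg·m²/s²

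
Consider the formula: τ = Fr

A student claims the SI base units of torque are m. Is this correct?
Units of each symbol in τ = Fr:
  F (force): kg·m/s²
  r (lever arm): m

Multiplying the contributions: [kg·m/s²] · [m]
Adding exponents of each base unit: kg: 1, m: 2, s: -2
SI base units of torque: kg·m²/s²

The claimed units m (exponents m: 1) do not match the derived units kg·m²/s² (exponents kg: 1, m: 2, s: -2), so the claim is incorrect.

Answer: No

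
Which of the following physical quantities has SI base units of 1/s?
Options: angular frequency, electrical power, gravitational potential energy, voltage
Checking the SI base units of each option:
  angular frequency (ω = 2πf): 1/s  ✓ matches
  electrical power (P = IV): kg·m²/s³  ✗
  gravitational potential energy (U = -GMm/r): kg·m²/s²  ✗
  voltage (V = IR): kg·m²/(s³·A)  ✗

Only angular frequency has units 1/s.

Answer: angular frequency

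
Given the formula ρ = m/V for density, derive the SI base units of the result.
Units of each symbol in ρ = m/V:
  m (mass): kg
  V (volume): m³  → in the denominator, contributes 1/m³

Multiplying the contributions: [kg] · [1/m³]
Adding exponents of each base unit: kg: 1, m: -3
SI base units of density: kg/m³

Answer: kg/m³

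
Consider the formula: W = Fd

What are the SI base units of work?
Units of each symbol in W = Fd:
  F (force): kg·m/s²
  d (displacement): m

Multiplying the contributions: [kg·m/s²] · [m]
Adding exponents of each base unit: kg: 1, m: 2, s: -2
SI base units of work: kg·m²/s²

Answer: kg·m²/s²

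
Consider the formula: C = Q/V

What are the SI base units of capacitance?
Units of each symbol in C = Q/V:
  Q (charge, in coulombs): s·A
  V (voltage, in volts): kg·m²/(s³·A)  → in the denominator, contributes s³·A/(kg·m²)

Multiplying the contributions: [s·A] · [s³·A/(kg·m²)]
Adding exponents of each base unit: kg: -1, m: -2, s: 4, A: 2
SI base units of capacitance: s⁴·A²/(kg·m²)

Answer: s⁴·A²/(kg·m²)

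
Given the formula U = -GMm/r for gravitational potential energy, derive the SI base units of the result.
Units of each symbol in U = -GMm/r:
  G (gravitational constant): m³/(kg·s²)
  M (mass): kg
  m (mass): kg
  r (distance): m  → in the denominator, contributes 1/m
  The minus sign does not affect the units.

Multiplying the contributions: [m³/(kg·s²)] · [kg] · [kg] · [1/m]
Adding exponents of each base unit: kg: 1, m: 2, s: -2
SI base units of gravitational potential energy: kg·m²/s²

Answer: kg·m²/s²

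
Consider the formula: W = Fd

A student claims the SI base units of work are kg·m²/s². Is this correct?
Units of each symbol in W = Fd:
  F (force): kg·m/s²
  d (displacement): m

Multiplying the contributions: [kg·m/s²] · [m]
Adding exponents of each base unit: kg: 1, m: 2, s: -2
SI base units of work: kg·m²/s²

The claimed units kg·m²/s² match the derived units, so the claim is correct.

Answer: Yes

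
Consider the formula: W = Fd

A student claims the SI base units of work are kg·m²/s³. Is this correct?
Units of each symbol in W = Fd:
  F (force): kg·m/s²
  d (displacement): m

Multiplying the contributions: [kg·m/s²] · [m]
Adding exponents of each base unit: kg: 1, m: 2, s: -2
SI base units of work: kg·m²/s²

The claimed units kg·m²/s³ (exponents kg: 1, m: 2, s: -3) do not match the derived units kg·m²/s² (exponents kg: 1, m: 2, s: -2), so the claim is incorrect.

Answer: No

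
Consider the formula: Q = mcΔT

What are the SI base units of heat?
Units of each symbol in Q = mcΔT:
  m (mass): kg
  c (specific heat capacity, in J/(kg·K)): m²/(s²·K)
  ΔT (temperature change): K

Multiplying the contributions: [kg] · [m²/(s²·K)] · [K]
Adding exponents of each base unit: kg: 1, m: 2, s: -2
SI base units of heat: kg·m²/s²

Answer: kg·m²/s²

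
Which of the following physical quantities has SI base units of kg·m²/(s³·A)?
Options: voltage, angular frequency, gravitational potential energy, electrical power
Checking the SI base units of each option:
  voltage (V = IR): kg·m²/(s³·A)  ✓ matches
  angular frequency (ω = 2πf): 1/s  ✗
  gravitational potential energy (U = -GMm/r): kg·m²/s²  ✗
  electrical power (P = IV): kg·m²/s³  ✗

Only voltage has units kg·m²/(s³·A).

Answer: voltage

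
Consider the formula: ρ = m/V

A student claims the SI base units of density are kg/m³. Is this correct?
Units of each symbol in ρ = m/V:
  m (mass): kg
  V (volume): m³  → in the denominator, contributes 1/m³

Multiplying the contributions: [kg] · [1/m³]
Adding exponents of each base unit: kg: 1, m: -3
SI base units of density: kg/m³

The claimed units kg/m³ match the derived units, so the claim is correct.

Answer: Yes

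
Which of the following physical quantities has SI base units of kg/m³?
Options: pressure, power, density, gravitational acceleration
Checking the SI base units of each option:
  pressure (P = F/A): kg/(m·s²)  ✗
  power (P = W/t): kg·m²/s³  ✗
  density (ρ = m/V): kg/m³  ✓ matches
  gravitational acceleration (g = GM/r²): m/s²  ✗

Only density has units kg/m³.

Answer: density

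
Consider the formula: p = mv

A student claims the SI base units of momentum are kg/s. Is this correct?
Units of each symbol in p = mv:
  m (mass): kg
  v (velocity): m/s

Multiplying the contributions: [kg] · [m/s]
Adding exponents of each base unit: kg: 1, m: 1, s: -1
SI base units of momentum: kg·m/s

The claimed units kg/s (exponents kg: 1, s: -1) do not match the derived units kg·m/s (exponents kg: 1, m: 1, s: -1), so the claim is incorrect.

Answer: No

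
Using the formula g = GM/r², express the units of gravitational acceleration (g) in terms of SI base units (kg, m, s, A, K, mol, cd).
Units of each symbol in g = GM/r²:
  G (gravitational constant): m³/(kg·s²)
  M (mass): kg
  r (distance): m  → to the power 2 in the denominator, contributes 1/m²

Multiplying the contributions: [m³/(kg·s²)] · [kg] · [1/m²]
Adding exponents of each base unit: m: 1, s: -2
SI base units of gravitational acceleration: m/s²

Answer: m/s²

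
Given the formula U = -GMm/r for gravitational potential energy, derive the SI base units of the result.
Units of each symbol in U = -GMm/r:
  G (gravitational constant): m³/(kg·s²)
  M (mass): kg
  m (mass): kg
  r (distance): m  → in the denominator, contributes 1/m
  The minus sign does not affect the units.

Multiplying the contributions: [m³/(kg·s²)] · [kg] · [kg] · [1/m]
Adding exponents of each base unit: kg: 1, m: 2, s: -2
SI base units of gravitational potential energy: kg·m²/s²

Answer: kg·m²/s²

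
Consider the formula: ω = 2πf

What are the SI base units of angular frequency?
Units of each symbol in ω = 2πf:
  f (frequency): 1/s
  The factor 2π is dimensionless.

Multiplying the contributions: [1/s]
Adding exponents of each base unit: s: -1
SI base units of angular frequency: 1/s

Answer: 1/s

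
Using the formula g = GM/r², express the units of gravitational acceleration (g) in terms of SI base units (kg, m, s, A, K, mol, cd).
Units of each symbol in g = GM/r²:
  G (gravitational constant): m³/(kg·s²)
  M (mass): kg
  r (distance): m  → to the power 2 in the denominator, contributes 1/m²

Multiplying the contributions: [m³/(kg·s²)] · [kg] · [1/m²]
Adding exponents of each base unit: m: 1, s: -2
SI base units of gravitational acceleration: m/s²

Answer: m/s²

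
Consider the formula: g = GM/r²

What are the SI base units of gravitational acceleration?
Units of each symbol in g = GM/r²:
  G (gravitational constant): m³/(kg·s²)
  M (mass): kg
  r (distance): m  → to the power 2 in the denominator, contributes 1/m²

Multiplying the contributions: [m³/(kg·s²)] · [kg] · [1/m²]
Adding exponents of each base unit: m: 1, s: -2
SI base units of gravitational acceleration: m/s²

Answer: m/s²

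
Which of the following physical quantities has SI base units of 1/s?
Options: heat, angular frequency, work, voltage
Checking the SI base units of each option:
  heat (Q = mcΔT): kg·m²/s²  ✗
  angular frequency (ω = 2πf): 1/s  ✓ matches
  work (W = Fd): kg·m²/s²  ✗
  voltage (V = IR): kg·m²/(s³·A)  ✗

Only angular frequency has units 1/s.

Answer: angular frequency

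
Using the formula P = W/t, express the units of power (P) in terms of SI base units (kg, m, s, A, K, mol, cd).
Units of each symbol in P = W/t:
  W (work): kg·m²/s²
  t (time): s  → in the denominator, contributes 1/s

Multiplying the contributions: [kg·m²/s²] · [1/s]
Adding exponents of each base unit: kg: 1, m: 2, s: -3
SI base units of power: kg·m²/s³

Answer: kg·m²/s³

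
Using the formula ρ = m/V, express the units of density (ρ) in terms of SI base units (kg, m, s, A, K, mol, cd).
Units of each symbol in ρ = m/V:
  m (mass): kg
  V (volume): m³  → in the denominator, contributes 1/m³

Multiplying the contributions: [kg] · [1/m³]
Adding exponents of each base unit: kg: 1, m: -3
SI base units of density: kg/m³

Answer: kg/m³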